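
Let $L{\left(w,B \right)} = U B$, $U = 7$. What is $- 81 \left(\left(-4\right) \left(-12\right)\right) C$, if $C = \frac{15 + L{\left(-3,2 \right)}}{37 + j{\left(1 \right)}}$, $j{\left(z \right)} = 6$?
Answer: $- \frac{112752}{43} \approx -2622.1$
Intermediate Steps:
$L{\left(w,B \right)} = 7 B$
$C = \frac{29}{43}$ ($C = \frac{15 + 7 \cdot 2}{37 + 6} = \frac{15 + 14}{43} = 29 \cdot \frac{1}{43} = \frac{29}{43} \approx 0.67442$)
$- 81 \left(\left(-4\right) \left(-12\right)\right) C = - 81 \left(\left(-4\right) \left(-12\right)\right) \frac{29}{43} = \left(-81\right) 48 \cdot \frac{29}{43} = \left(-3888\right) \frac{29}{43} = - \frac{112752}{43}$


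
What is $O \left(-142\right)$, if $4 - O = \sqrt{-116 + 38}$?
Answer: $-568 + 142 i \sqrt{78} \approx -568.0 + 1254.1 i$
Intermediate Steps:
$O = 4 - i \sqrt{78}$ ($O = 4 - \sqrt{-116 + 38} = 4 - \sqrt{-78} = 4 - i \sqrt{78} \approx 4.0 - 8.8318 i$)
$O \left(-142\right) = \left(4 - i \sqrt{78}\right) \left(-142\right) = -568 + 142 i \sqrt{78}$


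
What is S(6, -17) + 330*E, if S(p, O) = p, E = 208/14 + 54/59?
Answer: 2152098/413 ≈ 5210.9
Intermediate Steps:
E = 6514/413 (E = 208*(1/14) + 54*(1/59) = 104/7 + 54/59 = 6514/413 ≈ 15.772)
S(6, -17) + 330*E = 6 + 330*(6514/413) = 6 + 2149620/413 = 2152098/413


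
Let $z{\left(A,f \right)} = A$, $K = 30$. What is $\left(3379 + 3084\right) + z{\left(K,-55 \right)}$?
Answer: $6493$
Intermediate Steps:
$\left(3379 + 3084\right) + z{\left(K,-55 \right)} = \left(3379 + 3084\right) + 30 = 6463 + 30 = 6493$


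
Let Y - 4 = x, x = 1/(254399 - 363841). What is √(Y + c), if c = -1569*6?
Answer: I*√112708758444682/109442 ≈ 97.005*I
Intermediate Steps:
c = -9414
x = -1/109442 (x = 1/(-109442) = -1/109442 ≈ -9.1373e-6)
Y = 437767/109442 (Y = 4 - 1/109442 = 437767/109442 ≈ 4.0000)
√(Y + c) = √(437767/109442 - 9414) = √(-1029849221/109442) = I*√112708758444682/109442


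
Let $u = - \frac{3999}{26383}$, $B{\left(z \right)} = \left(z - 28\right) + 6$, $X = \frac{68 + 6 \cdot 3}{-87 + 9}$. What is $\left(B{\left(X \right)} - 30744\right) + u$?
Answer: $- \frac{31657566172}{1028937} \approx -30767.0$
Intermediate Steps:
$X = - \frac{43}{39}$ ($X = \frac{68 + 18}{-78} = 86 \left(- \frac{1}{78}\right) = - \frac{43}{39} \approx -1.1026$)
$B{\left(z \right)} = -22 + z$ ($B{\left(z \right)} = \left(-28 + z\right) + 6 = -22 + z$)
$u = - \frac{3999}{26383}$ ($u = \left(-3999\right) \frac{1}{26383} = - \frac{3999}{26383} \approx -0.15157$)
$\left(B{\left(X \right)} - 30744\right) + u = \left(\left(-22 - \frac{43}{39}\right) - 30744\right) - \frac{3999}{26383} = \left(- \frac{901}{39} - 30744\right) - \frac{3999}{26383} = - \frac{1199917}{39} - \frac{3999}{26383} = - \frac{31657566172}{1028937}$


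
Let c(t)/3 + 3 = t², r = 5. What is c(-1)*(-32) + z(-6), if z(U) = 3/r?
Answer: 963/5 ≈ 192.60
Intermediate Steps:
c(t) = -9 + 3*t²
z(U) = ⅗ (z(U) = 3/5 = 3*(⅕) = ⅗)
c(-1)*(-32) + z(-6) = (-9 + 3*(-1)²)*(-32) + ⅗ = (-9 + 3*1)*(-32) + ⅗ = (-9 + 3)*(-32) + ⅗ = -6*(-32) + ⅗ = 192 + ⅗ = 963/5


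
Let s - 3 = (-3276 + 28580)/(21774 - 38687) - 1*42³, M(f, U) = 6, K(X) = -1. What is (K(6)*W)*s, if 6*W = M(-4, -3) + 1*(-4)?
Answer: 1253024909/50739 ≈ 24696.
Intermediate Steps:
W = ⅓ (W = (6 + 1*(-4))/6 = (6 - 4)/6 = (⅙)*2 = ⅓ ≈ 0.33333)
s = -1253024909/16913 (s = 3 + ((-3276 + 28580)/(21774 - 38687) - 1*42³) = 3 + (25304/(-16913) - 1*74088) = 3 + (25304*(-1/16913) - 74088) = 3 + (-25304/16913 - 74088) = 3 - 1253075648/16913 = -1253024909/16913 ≈ -74087.)
(K(6)*W)*s = -1*⅓*(-1253024909/16913) = -⅓*(-1253024909/16913) = 1253024909/50739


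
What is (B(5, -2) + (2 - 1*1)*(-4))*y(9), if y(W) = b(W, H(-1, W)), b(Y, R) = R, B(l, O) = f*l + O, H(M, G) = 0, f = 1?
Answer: 0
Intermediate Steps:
B(l, O) = O + l (B(l, O) = 1*l + O = l + O = O + l)
y(W) = 0
(B(5, -2) + (2 - 1*1)*(-4))*y(9) = ((-2 + 5) + (2 - 1*1)*(-4))*0 = (3 + (2 - 1)*(-4))*0 = (3 + 1*(-4))*0 = (3 - 4)*0 = -1*0 = 0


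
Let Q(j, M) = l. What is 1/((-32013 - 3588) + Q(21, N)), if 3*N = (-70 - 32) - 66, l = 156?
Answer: -1/35445 ≈ -2.8213e-5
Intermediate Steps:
N = -56 (N = ((-70 - 32) - 66)/3 = (-102 - 66)/3 = (⅓)*(-168) = -56)
Q(j, M) = 156
1/((-32013 - 3588) + Q(21, N)) = 1/((-32013 - 3588) + 156) = 1/(-35601 + 156) = 1/(-35445) = -1/35445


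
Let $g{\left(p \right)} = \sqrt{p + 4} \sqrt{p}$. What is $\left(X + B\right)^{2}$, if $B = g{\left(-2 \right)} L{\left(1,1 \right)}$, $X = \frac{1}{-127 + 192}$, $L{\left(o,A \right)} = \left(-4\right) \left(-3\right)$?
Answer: $- \frac{2433599}{4225} + \frac{48 i}{65} \approx -576.0 + 0.73846 i$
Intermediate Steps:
$L{\left(o,A \right)} = 12$
$g{\left(p \right)} = \sqrt{p} \sqrt{4 + p}$ ($g{\left(p \right)} = \sqrt{4 + p} \sqrt{p} = \sqrt{p} \sqrt{4 + p}$)
$X = \frac{1}{65} \approx 0.015385$
$B = 24 i$ ($B = \sqrt{-2} \sqrt{4 - 2} \cdot 12 = i \sqrt{2} \sqrt{2} \cdot 12 = 2 i 12 = 24 i \approx 24.0 i$)
$\left(X + B\right)^{2} = \left(\frac{1}{65} + 24 i\right)^{2}$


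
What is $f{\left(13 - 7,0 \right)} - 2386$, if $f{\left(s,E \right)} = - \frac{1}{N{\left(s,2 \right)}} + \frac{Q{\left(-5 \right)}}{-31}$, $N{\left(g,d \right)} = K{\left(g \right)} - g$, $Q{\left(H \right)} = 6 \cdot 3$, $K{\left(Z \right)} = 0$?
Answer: $- \frac{443873}{186} \approx -2386.4$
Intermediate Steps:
$Q{\left(H \right)} = 18$
$N{\left(g,d \right)} = - g$ ($N{\left(g,d \right)} = 0 - g = - g$)
$f{\left(s,E \right)} = - \frac{18}{31} + \frac{1}{s}$ ($f{\left(s,E \right)} = - \frac{1}{\left(-1\right) s} + \frac{18}{-31} = - \frac{-1}{s} + 18 \left(- \frac{1}{31}\right) = \frac{1}{s} - \frac{18}{31} = - \frac{18}{31} + \frac{1}{s}$)
$f{\left(13 - 7,0 \right)} - 2386 = \left(- \frac{18}{31} + \frac{1}{13 - 7}\right) - 2386 = \left(- \frac{18}{31} + \frac{1}{6}\right) - 2386 = - \frac{77}{186} - 2386 = - \frac{443873}{186}$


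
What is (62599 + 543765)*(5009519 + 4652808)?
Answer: 5858887249028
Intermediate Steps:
(62599 + 543765)*(5009519 + 4652808) = 606364*9662327 = 5858887249028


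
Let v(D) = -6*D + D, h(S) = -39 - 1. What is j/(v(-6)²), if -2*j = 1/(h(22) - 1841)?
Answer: 1/3385800 ≈ 2.9535e-7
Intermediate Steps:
h(S) = -40
j = 1/3762 (j = -1/(2*(-40 - 1841)) = -½/(-1881) = -½*(-1/1881) = 1/3762 ≈ 0.00026582)
v(D) = -5*D
j/(v(-6)²) = 1/(3762*((-5*(-6))²)) = 1/(3762*(30²)) = (1/3762)/900 = (1/3762)*(1/900) = 1/3385800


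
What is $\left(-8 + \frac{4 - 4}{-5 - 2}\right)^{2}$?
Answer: $64$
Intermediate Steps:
$\left(-8 + \frac{4 - 4}{-5 - 2}\right)^{2} = \left(-8 + \frac{0}{-7}\right)^{2} = \left(-8 + 0 \left(- \frac{1}{7}\right)\right)^{2} = \left(-8 + 0\right)^{2} = \left(-8\right)^{2} = 64$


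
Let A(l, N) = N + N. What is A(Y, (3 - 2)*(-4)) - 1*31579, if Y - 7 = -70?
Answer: -31587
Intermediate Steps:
Y = -63 (Y = 7 - 70 = -63)
A(l, N) = 2*N
A(Y, (3 - 2)*(-4)) - 1*31579 = 2*((3 - 2)*(-4)) - 1*31579 = 2*(1*(-4)) - 31579 = 2*(-4) - 31579 = -8 - 31579 = -31587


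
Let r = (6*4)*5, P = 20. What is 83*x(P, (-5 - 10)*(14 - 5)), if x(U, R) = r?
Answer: 9960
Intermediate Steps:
r = 120 (r = 24*5 = 120)
x(U, R) = 120
83*x(P, (-5 - 10)*(14 - 5)) = 83*120 = 9960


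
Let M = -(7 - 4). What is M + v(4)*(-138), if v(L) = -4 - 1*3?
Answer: 963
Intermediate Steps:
M = -3 (M = -1*3 = -3)
v(L) = -7 (v(L) = -4 - 3 = -7)
M + v(4)*(-138) = -3 - 7*(-138) = -3 + 966 = 963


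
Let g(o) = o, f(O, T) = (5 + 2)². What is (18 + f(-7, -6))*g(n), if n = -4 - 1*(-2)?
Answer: -134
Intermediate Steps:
f(O, T) = 49 (f(O, T) = 7² = 49)
n = -2 (n = -4 + 2 = -2)
(18 + f(-7, -6))*g(n) = (18 + 49)*(-2) = 67*(-2) = -134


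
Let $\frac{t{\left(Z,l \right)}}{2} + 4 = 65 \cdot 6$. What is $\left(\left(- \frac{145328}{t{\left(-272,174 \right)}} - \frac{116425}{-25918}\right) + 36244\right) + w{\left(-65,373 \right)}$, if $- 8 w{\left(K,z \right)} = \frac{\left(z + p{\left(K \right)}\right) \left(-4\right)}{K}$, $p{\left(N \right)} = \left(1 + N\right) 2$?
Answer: $\frac{1172406199451}{32514131} \approx 36058.0$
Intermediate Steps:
$t{\left(Z,l \right)} = 772$ ($t{\left(Z,l \right)} = -8 + 2 \cdot 65 \cdot 6 = -8 + 2 \cdot 390 = -8 + 780 = 772$)
$p{\left(N \right)} = 2 + 2 N$
$w{\left(K,z \right)} = - \frac{-8 - 8 K - 4 z}{8 K}$ ($w{\left(K,z \right)} = - \frac{\left(z + \left(2 + 2 K\right)\right) \left(-4\right) \frac{1}{K}}{8} = - \frac{\left(2 + z + 2 K\right) \left(-4\right) \frac{1}{K}}{8} = - \frac{\left(-8 - 8 K - 4 z\right) \frac{1}{K}}{8} = - \frac{\frac{1}{K} \left(-8 - 8 K - 4 z\right)}{8} = - \frac{-8 - 8 K - 4 z}{8 K}$)
$\left(\left(- \frac{145328}{t{\left(-272,174 \right)}} - \frac{116425}{-25918}\right) + 36244\right) + w{\left(-65,373 \right)} = \left(\left(- \frac{145328}{772} - \frac{116425}{-25918}\right) + 36244\right) + \frac{1 - 65 + \frac{1}{2} \cdot 373}{-65} = \left(\left(\left(-145328\right) \frac{1}{772} - - \frac{116425}{25918}\right) + 36244\right) - \frac{1 - 65 + \frac{373}{2}}{65} = \left(\left(- \frac{36332}{193} + \frac{116425}{25918}\right) + 36244\right) - \frac{49}{26} = \left(- \frac{919182751}{5002174} + 36244\right) - \frac{49}{26} = \frac{180379611705}{5002174} - \frac{49}{26} = \frac{1172406199451}{32514131}$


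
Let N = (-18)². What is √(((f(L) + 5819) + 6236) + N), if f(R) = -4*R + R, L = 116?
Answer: √12031 ≈ 109.69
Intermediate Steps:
f(R) = -3*R
N = 324
√(((f(L) + 5819) + 6236) + N) = √(((-3*116 + 5819) + 6236) + 324) = √(((-348 + 5819) + 6236) + 324) = √((5471 + 6236) + 324) = √(11707 + 324) = √12031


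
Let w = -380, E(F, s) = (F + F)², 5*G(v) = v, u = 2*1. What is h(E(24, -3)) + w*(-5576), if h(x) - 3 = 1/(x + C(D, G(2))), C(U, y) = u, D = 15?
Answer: 4886144199/2306 ≈ 2.1189e+6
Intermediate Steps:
u = 2
G(v) = v/5
C(U, y) = 2
E(F, s) = 4*F² (E(F, s) = (2*F)² = 4*F²)
h(x) = 3 + 1/(2 + x) (h(x) = 3 + 1/(x + 2) = 3 + 1/(2 + x))
h(E(24, -3)) + w*(-5576) = (7 + 3*(4*24²))/(2 + 4*24²) - 380*(-5576) = (7 + 3*(4*576))/(2 + 4*576) + 2118880 = (7 + 3*2304)/(2 + 2304) + 2118880 = (7 + 6912)/2306 + 2118880 = (1/2306)*6919 + 2118880 = 6919/2306 + 2118880 = 4886144199/2306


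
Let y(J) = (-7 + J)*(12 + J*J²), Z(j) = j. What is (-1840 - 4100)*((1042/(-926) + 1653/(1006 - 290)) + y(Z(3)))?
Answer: 76214573325/82877 ≈ 9.1961e+5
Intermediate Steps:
y(J) = (-7 + J)*(12 + J³)
(-1840 - 4100)*((1042/(-926) + 1653/(1006 - 290)) + y(Z(3))) = (-1840 - 4100)*((1042/(-926) + 1653/(1006 - 290)) + (-84 + 3⁴ - 7*3³ + 12*3)) = -5940*((1042*(-1/926) + 1653/716) + (-84 + 81 - 7*27 + 36)) = -5940*((-521/463 + 1653*(1/716)) + (-84 + 81 - 189 + 36)) = -5940*((-521/463 + 1653/716) - 156) = -5940*(392303/331508 - 156) = -5940*(-51322945/331508) = 76214573325/82877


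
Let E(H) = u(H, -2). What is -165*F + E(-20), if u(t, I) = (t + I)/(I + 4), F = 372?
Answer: -61391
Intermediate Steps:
u(t, I) = (I + t)/(4 + I)
E(H) = -1 + H/2 (E(H) = (-2 + H)/(4 - 2) = (-2 + H)/2 = -1 + H/2)
-165*F + E(-20) = -165*372 + (-1 + (1/2)*(-20)) = -61380 + (-1 - 10) = -61380 - 11 = -61391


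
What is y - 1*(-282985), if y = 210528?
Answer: 493513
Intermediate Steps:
y - 1*(-282985) = 210528 - 1*(-282985) = 210528 + 282985 = 493513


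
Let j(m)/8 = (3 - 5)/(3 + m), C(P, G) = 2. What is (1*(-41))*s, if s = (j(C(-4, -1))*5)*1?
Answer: 656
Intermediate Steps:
j(m) = -16/(3 + m) (j(m) = 8*((3 - 5)/(3 + m)) = 8*(-2/(3 + m)) = -16/(3 + m))
s = -16 (s = (-16/(3 + 2)*5)*1 = (-16/5*5)*1 = (-16*1/5*5)*1 = -16/5*5*1 = -16*1 = -16)
(1*(-41))*s = (1*(-41))*(-16) = -41*(-16) = 656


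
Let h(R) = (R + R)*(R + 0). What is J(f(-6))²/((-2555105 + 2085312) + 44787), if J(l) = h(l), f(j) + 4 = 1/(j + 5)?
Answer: -1250/212503 ≈ -0.0058823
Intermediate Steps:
h(R) = 2*R² (h(R) = (2*R)*R = 2*R²)
f(j) = -4 + 1/(5 + j) (f(j) = -4 + 1/(j + 5) = -4 + 1/(5 + j))
J(l) = 2*l²
J(f(-6))²/((-2555105 + 2085312) + 44787) = (2*((-19 - 4*(-6))/(5 - 6))²)²/((-2555105 + 2085312) + 44787) = (2*((-19 + 24)/(-1))²)²/(-469793 + 44787) = (2*(-1*5)²)²/(-425006) = (2*(-5)²)²*(-1/425006) = (2*25)²*(-1/425006) = 50²*(-1/425006) = 2500*(-1/425006) = -1250/212503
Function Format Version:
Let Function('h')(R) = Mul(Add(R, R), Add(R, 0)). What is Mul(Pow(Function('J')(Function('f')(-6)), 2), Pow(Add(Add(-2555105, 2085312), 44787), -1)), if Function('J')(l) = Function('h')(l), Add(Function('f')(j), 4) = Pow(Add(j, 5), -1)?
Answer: Rational(-1250, 212503) ≈ -0.0058823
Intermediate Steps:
Function('h')(R) = Mul(2, Pow(R, 2)) (Function('h')(R) = Mul(Mul(2, R), R) = Mul(2, Pow(R, 2)))
Function('f')(j) = Add(-4, Pow(Add(5, j), -1)) (Function('f')(j) = Add(-4, Pow(Add(j, 5), -1)) = Add(-4, Pow(Add(5, j), -1)))
Function('J')(l) = Mul(2, Pow(l, 2))
Mul(Pow(Function('J')(Function('f')(-6)), 2), Pow(Add(Add(-2555105, 2085312), 44787), -1)) = Mul(Pow(Mul(2, Pow(Mul(Pow(Add(5, -6), -1), Add(-19, Mul(-4, -6))), 2)), 2), Pow(Add(Add(-2555105, 2085312), 44787), -1)) = Mul(Pow(Mul(2, Pow(Mul(Pow(-1, -1), Add(-19, 24)), 2)), 2), Pow(Add(-469793, 44787), -1)) = Mul(Pow(Mul(2, Pow(Mul(-1, 5), 2)), 2), Pow(-425006, -1)) = Mul(Pow(Mul(2, Pow(-5, 2)), 2), Rational(-1, 425006)) = Mul(Pow(Mul(2, 25), 2), Rational(-1, 425006)) = Mul(Pow(50, 2), Rational(-1, 425006)) = Mul(2500, Rational(-1, 425006)) = Rational(-1250, 212503)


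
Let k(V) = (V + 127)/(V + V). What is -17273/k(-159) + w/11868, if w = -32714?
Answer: -8148720425/47472 ≈ -1.7165e+5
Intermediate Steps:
k(V) = (127 + V)/(2*V) (k(V) = (127 + V)/((2*V)) = (127 + V)*(1/(2*V)) = (127 + V)/(2*V))
-17273/k(-159) + w/11868 = -17273*(-318/(127 - 159)) - 32714/11868 = -17273/((½)*(-1/159)*(-32)) - 32714*1/11868 = -17273/16/159 - 16357/5934 = -17273*159/16 - 16357/5934 = -2746407/16 - 16357/5934 = -8148720425/47472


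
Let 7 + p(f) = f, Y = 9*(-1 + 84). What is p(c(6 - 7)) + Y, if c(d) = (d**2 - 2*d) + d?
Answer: 742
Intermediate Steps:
Y = 747 (Y = 9*83 = 747)
c(d) = d**2 - d
p(f) = -7 + f
p(c(6 - 7)) + Y = (-7 + (6 - 7)*(-1 + (6 - 7))) + 747 = (-7 - (-1 - 1)) + 747 = (-7 - 1*(-2)) + 747 = (-7 + 2) + 747 = -5 + 747 = 742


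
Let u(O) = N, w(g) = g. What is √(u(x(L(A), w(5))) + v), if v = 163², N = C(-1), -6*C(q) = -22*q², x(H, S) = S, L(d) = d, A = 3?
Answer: √239154/3 ≈ 163.01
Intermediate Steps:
C(q) = 11*q²/3 (C(q) = -(-11)*q²/3 = 11*q²/3)
N = 11/3 (N = (11/3)*(-1)² = (11/3)*1 = 11/3 ≈ 3.6667)
u(O) = 11/3
v = 26569
√(u(x(L(A), w(5))) + v) = √(11/3 + 26569) = √(79718/3) = √239154/3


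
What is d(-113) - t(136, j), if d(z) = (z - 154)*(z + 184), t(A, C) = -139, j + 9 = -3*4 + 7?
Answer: -18818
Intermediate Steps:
j = -14 (j = -9 + (-3*4 + 7) = -9 + (-12 + 7) = -9 - 5 = -14)
d(z) = (-154 + z)*(184 + z)
d(-113) - t(136, j) = (-28336 + (-113)² + 30*(-113)) - 1*(-139) = (-28336 + 12769 - 3390) + 139 = -18957 + 139 = -18818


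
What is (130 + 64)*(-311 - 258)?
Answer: -110386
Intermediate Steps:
(130 + 64)*(-311 - 258) = 194*(-569) = -110386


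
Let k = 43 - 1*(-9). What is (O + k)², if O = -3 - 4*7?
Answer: 441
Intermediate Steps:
O = -31 (O = -3 - 28 = -31)
k = 52 (k = 43 + 9 = 52)
(O + k)² = (-31 + 52)² = 21² = 441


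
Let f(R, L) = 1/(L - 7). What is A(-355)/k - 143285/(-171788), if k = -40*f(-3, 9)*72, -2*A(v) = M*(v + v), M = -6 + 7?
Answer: 7267283/12368736 ≈ 0.58755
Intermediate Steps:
f(R, L) = 1/(-7 + L)
M = 1
A(v) = -v (A(v) = -(v + v)/2 = -2*v/2 = -v)
k = -1440 (k = -40/(-7 + 9)*72 = -40/2*72 = -40*½*72 = -20*72 = -1440)
A(-355)/k - 143285/(-171788) = -1*(-355)/(-1440) - 143285/(-171788) = 355*(-1/1440) - 143285*(-1/171788) = -71/288 + 143285/171788 = 7267283/12368736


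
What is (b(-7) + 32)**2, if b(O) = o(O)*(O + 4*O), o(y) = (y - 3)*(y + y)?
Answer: 23697424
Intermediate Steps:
o(y) = 2*y*(-3 + y) (o(y) = (-3 + y)*(2*y) = 2*y*(-3 + y))
b(O) = 10*O**2*(-3 + O) (b(O) = (2*O*(-3 + O))*(O + 4*O) = (2*O*(-3 + O))*(5*O) = 10*O**2*(-3 + O))
(b(-7) + 32)**2 = (10*(-7)**2*(-3 - 7) + 32)**2 = (10*49*(-10) + 32)**2 = (-4900 + 32)**2 = (-4868)**2 = 23697424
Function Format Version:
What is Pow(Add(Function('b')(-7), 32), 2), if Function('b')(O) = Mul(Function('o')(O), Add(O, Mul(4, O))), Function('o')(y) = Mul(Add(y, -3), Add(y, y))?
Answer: 23697424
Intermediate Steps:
Function('o')(y) = Mul(2, y, Add(-3, y)) (Function('o')(y) = Mul(Add(-3, y), Mul(2, y)) = Mul(2, y, Add(-3, y)))
Function('b')(O) = Mul(10, Pow(O, 2), Add(-3, O)) (Function('b')(O) = Mul(Mul(2, O, Add(-3, O)), Add(O, Mul(4, O))) = Mul(Mul(2, O, Add(-3, O)), Mul(5, O)) = Mul(10, Pow(O, 2), Add(-3, O)))
Pow(Add(Function('b')(-7), 32), 2) = Pow(Add(Mul(10, Pow(-7, 2), Add(-3, -7)), 32), 2) = Pow(Add(Mul(10, 49, -10), 32), 2) = Pow(Add(-4900, 32), 2) = Pow(-4868, 2) = 23697424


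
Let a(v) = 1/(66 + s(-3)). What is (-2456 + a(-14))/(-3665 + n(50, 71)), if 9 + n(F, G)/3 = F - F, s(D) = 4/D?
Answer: 476461/716248 ≈ 0.66522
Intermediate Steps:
a(v) = 3/194 (a(v) = 1/(66 + 4/(-3)) = 1/(66 + 4*(-⅓)) = 1/(66 - 4/3) = 1/(194/3) = 3/194)
n(F, G) = -27 (n(F, G) = -27 + 3*(F - F) = -27 + 3*0 = -27 + 0 = -27)
(-2456 + a(-14))/(-3665 + n(50, 71)) = (-2456 + 3/194)/(-3665 - 27) = -476461/194/(-3692) = -476461/194*(-1/3692) = 476461/716248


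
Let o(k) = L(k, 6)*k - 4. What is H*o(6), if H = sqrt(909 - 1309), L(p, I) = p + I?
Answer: 1360*I ≈ 1360.0*I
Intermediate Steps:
L(p, I) = I + p
o(k) = -4 + k*(6 + k) (o(k) = (6 + k)*k - 4 = k*(6 + k) - 4 = -4 + k*(6 + k))
H = 20*I (H = sqrt(-400) = 20*I ≈ 20.0*I)
H*o(6) = (20*I)*(-4 + 6*(6 + 6)) = (20*I)*(-4 + 6*12) = (20*I)*(-4 + 72) = (20*I)*68 = 1360*I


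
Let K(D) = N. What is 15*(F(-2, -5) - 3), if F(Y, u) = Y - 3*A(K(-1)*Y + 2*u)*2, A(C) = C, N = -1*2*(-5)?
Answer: 2625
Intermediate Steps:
N = 10 (N = -2*(-5) = 10)
K(D) = 10
F(Y, u) = -59*Y - 12*u (F(Y, u) = Y - 3*(10*Y + 2*u)*2 = Y - 3*(2*u + 10*Y)*2 = Y + (-30*Y - 6*u)*2 = Y + (-60*Y - 12*u) = -59*Y - 12*u)
15*(F(-2, -5) - 3) = 15*((-59*(-2) - 12*(-5)) - 3) = 15*((118 + 60) - 3) = 15*(178 - 3) = 15*175 = 2625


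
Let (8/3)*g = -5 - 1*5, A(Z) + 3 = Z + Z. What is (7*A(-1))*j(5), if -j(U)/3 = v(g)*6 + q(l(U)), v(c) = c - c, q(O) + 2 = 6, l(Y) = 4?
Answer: 420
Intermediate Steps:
A(Z) = -3 + 2*Z (A(Z) = -3 + (Z + Z) = -3 + 2*Z)
g = -15/4 (g = 3*(-5 - 1*5)/8 = 3*(-5 - 5)/8 = (3/8)*(-10) = -15/4 ≈ -3.7500)
q(O) = 4 (q(O) = -2 + 6 = 4)
v(c) = 0
j(U) = -12 (j(U) = -3*(0*6 + 4) = -3*(0 + 4) = -3*4 = -12)
(7*A(-1))*j(5) = (7*(-3 + 2*(-1)))*(-12) = (7*(-3 - 2))*(-12) = (7*(-5))*(-12) = -35*(-12) = 420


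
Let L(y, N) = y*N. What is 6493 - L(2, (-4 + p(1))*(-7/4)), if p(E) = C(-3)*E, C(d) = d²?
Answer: 13021/2 ≈ 6510.5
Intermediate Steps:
p(E) = 9*E (p(E) = (-3)²*E = 9*E)
L(y, N) = N*y
6493 - L(2, (-4 + p(1))*(-7/4)) = 6493 - (-4 + 9*1)*(-7/4)*2 = 6493 - (-4 + 9)*(-7*¼)*2 = 6493 - 5*(-7/4)*2 = 6493 - (-35)*2/4 = 6493 - 1*(-35/2) = 6493 + 35/2 = 13021/2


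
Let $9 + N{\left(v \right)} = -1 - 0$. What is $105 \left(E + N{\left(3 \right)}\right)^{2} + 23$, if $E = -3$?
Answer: $17768$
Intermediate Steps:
$N{\left(v \right)} = -10$ ($N{\left(v \right)} = -9 - 1 = -10$)
$105 \left(E + N{\left(3 \right)}\right)^{2} + 23 = 105 \left(-3 - 10\right)^{2} + 23 = 105 \left(-13\right)^{2} + 23 = 105 \cdot 169 + 23 = 17745 + 23 = 17768$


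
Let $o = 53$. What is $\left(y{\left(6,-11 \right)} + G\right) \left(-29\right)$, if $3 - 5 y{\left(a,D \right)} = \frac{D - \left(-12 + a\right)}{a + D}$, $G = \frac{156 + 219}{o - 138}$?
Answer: $\frac{9889}{85} \approx 116.34$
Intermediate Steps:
$G = - \frac{75}{17}$ ($G = \frac{156 + 219}{53 - 138} = \frac{375}{-85} = 375 \left(- \frac{1}{85}\right) = - \frac{75}{17} \approx -4.4118$)
$y{\left(a,D \right)} = \frac{3}{5} - \frac{12 + D - a}{5 \left(D + a\right)}$ ($y{\left(a,D \right)} = \frac{3}{5} - \frac{\left(D - \left(-12 + a\right)\right) \frac{1}{a + D}}{5} = \frac{3}{5} - \frac{\left(12 + D - a\right) \frac{1}{D + a}}{5} = \frac{3}{5} - \frac{\frac{1}{D + a} \left(12 + D - a\right)}{5} = \frac{3}{5} - \frac{12 + D - a}{5 \left(D + a\right)}$)
$\left(y{\left(6,-11 \right)} + G\right) \left(-29\right) = \left(\frac{2 \left(-6 - 11 + 2 \cdot 6\right)}{5 \left(-11 + 6\right)} - \frac{75}{17}\right) \left(-29\right) = \left(\frac{2 \left(-6 - 11 + 12\right)}{5 \left(-5\right)} - \frac{75}{17}\right) \left(-29\right) = \left(\frac{2}{5} \left(- \frac{1}{5}\right) \left(-5\right) - \frac{75}{17}\right) \left(-29\right) = \left(\frac{2}{5} - \frac{75}{17}\right) \left(-29\right) = \left(- \frac{341}{85}\right) \left(-29\right) = \frac{9889}{85}$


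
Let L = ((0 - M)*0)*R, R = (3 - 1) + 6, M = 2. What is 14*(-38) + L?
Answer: -532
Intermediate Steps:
R = 8 (R = 2 + 6 = 8)
L = 0 (L = ((0 - 1*2)*0)*8 = ((0 - 2)*0)*8 = -2*0*8 = 0*8 = 0)
14*(-38) + L = 14*(-38) + 0 = -532 + 0 = -532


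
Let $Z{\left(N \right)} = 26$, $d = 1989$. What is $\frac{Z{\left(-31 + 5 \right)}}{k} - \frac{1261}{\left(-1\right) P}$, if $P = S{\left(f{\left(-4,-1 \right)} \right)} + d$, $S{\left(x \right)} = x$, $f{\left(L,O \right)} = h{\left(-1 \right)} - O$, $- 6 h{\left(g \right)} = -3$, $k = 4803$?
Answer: $\frac{1357408}{2124527} \approx 0.63892$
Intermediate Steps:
$h{\left(g \right)} = \frac{1}{2}$ ($h{\left(g \right)} = \left(- \frac{1}{6}\right) \left(-3\right) = \frac{1}{2}$)
$f{\left(L,O \right)} = \frac{1}{2} - O$
$P = \frac{3981}{2}$ ($P = \left(\frac{1}{2} - -1\right) + 1989 = \left(\frac{1}{2} + 1\right) + 1989 = \frac{3}{2} + 1989 = \frac{3981}{2} \approx 1990.5$)
$\frac{Z{\left(-31 + 5 \right)}}{k} - \frac{1261}{\left(-1\right) P} = \frac{26}{4803} - \frac{1261}{\left(-1\right) \frac{3981}{2}} = 26 \cdot \frac{1}{4803} - \frac{1261}{- \frac{3981}{2}} = \frac{26}{4803} - - \frac{2522}{3981} = \frac{26}{4803} + \frac{2522}{3981} = \frac{1357408}{2124527}$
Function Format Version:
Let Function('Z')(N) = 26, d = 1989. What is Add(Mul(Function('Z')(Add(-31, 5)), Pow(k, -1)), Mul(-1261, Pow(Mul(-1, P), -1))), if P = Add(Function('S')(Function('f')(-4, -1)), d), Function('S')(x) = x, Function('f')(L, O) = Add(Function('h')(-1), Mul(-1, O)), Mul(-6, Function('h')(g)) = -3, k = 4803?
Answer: Rational(1357408, 2124527) ≈ 0.63892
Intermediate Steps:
Function('h')(g) = Rational(1, 2) (Function('h')(g) = Mul(Rational(-1, 6), -3) = Rational(1, 2))
Function('f')(L, O) = Add(Rational(1, 2), Mul(-1, O))
P = Rational(3981, 2) (P = Add(Add(Rational(1, 2), Mul(-1, -1)), 1989) = Add(Add(Rational(1, 2), 1), 1989) = Add(Rational(3, 2), 1989) = Rational(3981, 2) ≈ 1990.5)
Add(Mul(Function('Z')(Add(-31, 5)), Pow(k, -1)), Mul(-1261, Pow(Mul(-1, P), -1))) = Add(Mul(26, Pow(4803, -1)), Mul(-1261, Pow(Mul(-1, Rational(3981, 2)), -1))) = Add(Mul(26, Rational(1, 4803)), Mul(-1261, Pow(Rational(-3981, 2), -1))) = Add(Rational(26, 4803), Mul(-1261, Rational(-2, 3981))) = Add(Rational(26, 4803), Rational(2522, 3981)) = Rational(1357408, 2124527)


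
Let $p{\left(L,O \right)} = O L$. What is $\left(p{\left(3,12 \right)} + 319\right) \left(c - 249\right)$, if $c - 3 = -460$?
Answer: $-250630$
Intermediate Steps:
$c = -457$ ($c = 3 - 460 = -457$)
$p{\left(L,O \right)} = L O$
$\left(p{\left(3,12 \right)} + 319\right) \left(c - 249\right) = \left(3 \cdot 12 + 319\right) \left(-457 - 249\right) = \left(36 + 319\right) \left(-706\right) = 355 \left(-706\right) = -250630$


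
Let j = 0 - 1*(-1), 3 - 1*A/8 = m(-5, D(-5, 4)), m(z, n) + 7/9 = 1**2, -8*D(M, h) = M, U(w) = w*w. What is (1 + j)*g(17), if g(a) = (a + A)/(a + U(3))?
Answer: 353/117 ≈ 3.0171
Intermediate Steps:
U(w) = w**2
D(M, h) = -M/8
m(z, n) = 2/9 (m(z, n) = -7/9 + 1**2 = -7/9 + 1 = 2/9)
A = 200/9 (A = 24 - 8*2/9 = 24 - 16/9 = 200/9 ≈ 22.222)
g(a) = (200/9 + a)/(9 + a) (g(a) = (a + 200/9)/(a + 3**2) = (200/9 + a)/(a + 9) = (200/9 + a)/(9 + a))
j = 1 (j = 0 + 1 = 1)
(1 + j)*g(17) = (1 + 1)*((200/9 + 17)/(9 + 17)) = 2*((353/9)/26) = 2*((1/26)*(353/9)) = 2*(353/234) = 353/117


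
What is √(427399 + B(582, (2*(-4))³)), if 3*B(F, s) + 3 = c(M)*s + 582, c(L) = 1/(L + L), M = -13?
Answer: 2*√162594354/39 ≈ 653.91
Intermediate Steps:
c(L) = 1/(2*L)
B(F, s) = 193 - s/78 (B(F, s) = -1 + (((½)/(-13))*s + 582)/3 = -1 + (((½)*(-1/13))*s + 582)/3 = -1 + (-s/26 + 582)/3 = -1 + (582 - s/26)/3 = -1 + (194 - s/78) = 193 - s/78)
√(427399 + B(582, (2*(-4))³)) = √(427399 + (193 - (2*(-4))³/78)) = √(427399 + (193 - 1/78*(-8)³)) = √(427399 + (193 - 1/78*(-512))) = √(427399 + (193 + 256/39)) = √(427399 + 7783/39) = √(16676344/39) = 2*√162594354/39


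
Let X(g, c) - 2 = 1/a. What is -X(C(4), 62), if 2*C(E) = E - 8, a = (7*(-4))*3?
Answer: -167/84 ≈ -1.9881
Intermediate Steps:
a = -84 (a = -28*3 = -84)
C(E) = -4 + E/2 (C(E) = (E - 8)/2 = (-8 + E)/2 = -4 + E/2)
X(g, c) = 167/84 (X(g, c) = 2 + 1/(-84) = 2 - 1/84 = 167/84)
-X(C(4), 62) = -1*167/84 = -167/84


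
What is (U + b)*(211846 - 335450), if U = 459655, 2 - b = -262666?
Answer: -89282012092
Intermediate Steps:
b = 262668 (b = 2 - 1*(-262666) = 2 + 262666 = 262668)
(U + b)*(211846 - 335450) = (459655 + 262668)*(211846 - 335450) = 722323*(-123604) = -89282012092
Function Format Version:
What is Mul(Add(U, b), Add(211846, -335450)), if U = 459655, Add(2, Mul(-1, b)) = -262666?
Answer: -89282012092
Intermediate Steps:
b = 262668 (b = Add(2, Mul(-1, -262666)) = Add(2, 262666) = 262668)
Mul(Add(U, b), Add(211846, -335450)) = Mul(Add(459655, 262668), Add(211846, -335450)) = Mul(722323, -123604) = -89282012092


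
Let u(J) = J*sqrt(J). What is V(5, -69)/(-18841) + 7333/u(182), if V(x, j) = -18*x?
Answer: 90/18841 + 7333*sqrt(182)/33124 ≈ 2.9914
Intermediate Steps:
u(J) = J**(3/2)
V(5, -69)/(-18841) + 7333/u(182) = -18*5/(-18841) + 7333/(182**(3/2)) = -90*(-1/18841) + 7333/((182*sqrt(182))) = 90/18841 + 7333*(sqrt(182)/33124) = 90/18841 + 7333*sqrt(182)/33124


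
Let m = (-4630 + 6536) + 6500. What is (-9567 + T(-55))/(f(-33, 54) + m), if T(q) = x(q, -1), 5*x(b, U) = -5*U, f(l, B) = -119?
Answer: -9566/8287 ≈ -1.1543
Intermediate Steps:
x(b, U) = -U (x(b, U) = (-5*U)/5 = -U)
m = 8406 (m = 1906 + 6500 = 8406)
T(q) = 1 (T(q) = -1*(-1) = 1)
(-9567 + T(-55))/(f(-33, 54) + m) = (-9567 + 1)/(-119 + 8406) = -9566/8287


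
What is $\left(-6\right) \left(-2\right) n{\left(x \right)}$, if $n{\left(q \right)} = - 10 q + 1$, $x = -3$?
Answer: $372$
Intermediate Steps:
$n{\left(q \right)} = 1 - 10 q$
$\left(-6\right) \left(-2\right) n{\left(x \right)} = \left(-6\right) \left(-2\right) \left(1 - -30\right) = 12 \left(1 + 30\right) = 12 \cdot 31 = 372$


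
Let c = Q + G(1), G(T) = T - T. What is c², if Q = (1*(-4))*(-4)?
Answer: 256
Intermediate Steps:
G(T) = 0
Q = 16 (Q = -4*(-4) = 16)
c = 16 (c = 16 + 0 = 16)
c² = 16² = 256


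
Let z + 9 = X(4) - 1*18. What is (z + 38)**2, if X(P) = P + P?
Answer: 361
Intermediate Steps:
X(P) = 2*P
z = -19 (z = -9 + (2*4 - 1*18) = -9 + (8 - 18) = -9 - 10 = -19)
(z + 38)**2 = (-19 + 38)**2 = 19**2 = 361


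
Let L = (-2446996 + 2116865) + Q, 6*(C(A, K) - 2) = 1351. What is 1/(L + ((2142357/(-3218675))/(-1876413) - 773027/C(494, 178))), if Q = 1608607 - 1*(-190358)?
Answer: 391996438295825/574443769093408118671 ≈ 6.8239e-7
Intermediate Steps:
Q = 1798965 (Q = 1608607 + 190358 = 1798965)
C(A, K) = 1363/6 (C(A, K) = 2 + (⅙)*1351 = 2 + 1351/6 = 1363/6)
L = 1468834 (L = (-2446996 + 2116865) + 1798965 = -330131 + 1798965 = 1468834)
1/(L + ((2142357/(-3218675))/(-1876413) - 773027/C(494, 178))) = 1/(1468834 + ((2142357/(-3218675))/(-1876413) - 773027/1363/6)) = 1/(1468834 + ((2142357*(-1/3218675))*(-1/1876413) - 773027*6/1363)) = 1/(1468834 + (-2142357/3218675*(-1/1876413) - 4638162/1363)) = 1/(1468834 + (102017/287598267275 - 4638162/1363)) = 1/(1468834 - 1333927354401699379/391996438295825) = 1/(574443769093408118671/391996438295825) = 391996438295825/574443769093408118671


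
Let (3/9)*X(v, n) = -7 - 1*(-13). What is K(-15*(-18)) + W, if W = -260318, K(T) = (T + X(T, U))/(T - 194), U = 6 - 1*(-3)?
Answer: -4945970/19 ≈ -2.6031e+5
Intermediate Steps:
U = 9 (U = 6 + 3 = 9)
X(v, n) = 18 (X(v, n) = 3*(-7 - 1*(-13)) = 3*(-7 + 13) = 3*6 = 18)
K(T) = (18 + T)/(-194 + T) (K(T) = (T + 18)/(T - 194) = (18 + T)/(-194 + T))
K(-15*(-18)) + W = (18 - 15*(-18))/(-194 - 15*(-18)) - 260318 = (18 + 270)/(-194 + 270) - 260318 = 288/76 - 260318 = (1/76)*288 - 260318 = 72/19 - 260318 = -4945970/19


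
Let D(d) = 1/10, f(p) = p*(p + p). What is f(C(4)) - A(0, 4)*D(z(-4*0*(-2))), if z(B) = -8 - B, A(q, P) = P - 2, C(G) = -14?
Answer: 1959/5 ≈ 391.80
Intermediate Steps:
A(q, P) = -2 + P
f(p) = 2*p² (f(p) = p*(2*p) = 2*p²)
D(d) = ⅒
f(C(4)) - A(0, 4)*D(z(-4*0*(-2))) = 2*(-14)² - (-2 + 4)/10 = 2*196 - 2/10 = 392 - 1*⅕ = 392 - ⅕ = 1959/5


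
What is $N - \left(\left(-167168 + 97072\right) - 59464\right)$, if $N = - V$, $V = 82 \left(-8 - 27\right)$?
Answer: $132430$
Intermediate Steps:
$V = -2870$ ($V = 82 \left(-35\right) = -2870$)
$N = 2870$ ($N = \left(-1\right) \left(-2870\right) = 2870$)
$N - \left(\left(-167168 + 97072\right) - 59464\right) = 2870 - \left(\left(-167168 + 97072\right) - 59464\right) = 2870 - \left(-70096 - 59464\right) = 2870 - -129560 = 2870 + 129560 = 132430$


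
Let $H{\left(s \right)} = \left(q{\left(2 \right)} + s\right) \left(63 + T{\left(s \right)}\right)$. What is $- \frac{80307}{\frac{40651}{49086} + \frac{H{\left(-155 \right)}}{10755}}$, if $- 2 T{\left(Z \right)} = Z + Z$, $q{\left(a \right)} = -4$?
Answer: $\frac{4710629535390}{140468603} \approx 33535.0$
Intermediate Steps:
$T{\left(Z \right)} = - Z$ ($T{\left(Z \right)} = - \frac{Z + Z}{2} = - \frac{2 Z}{2} = - Z$)
$H{\left(s \right)} = \left(-4 + s\right) \left(63 - s\right)$
$- \frac{80307}{\frac{40651}{49086} + \frac{H{\left(-155 \right)}}{10755}} = - \frac{80307}{\frac{40651}{49086} + \frac{-252 - \left(-155\right)^{2} + 67 \left(-155\right)}{10755}} = - \frac{80307}{40651 \cdot \frac{1}{49086} + \left(-252 - 24025 - 10385\right) \frac{1}{10755}} = - \frac{80307}{\frac{40651}{49086} + \left(-252 - 24025 - 10385\right) \frac{1}{10755}} = - \frac{80307}{\frac{40651}{49086} - \frac{11554}{3585}} = - \frac{80307}{- \frac{140468603}{58657770}} = \left(-80307\right) \left(- \frac{58657770}{140468603}\right) = \frac{4710629535390}{140468603}$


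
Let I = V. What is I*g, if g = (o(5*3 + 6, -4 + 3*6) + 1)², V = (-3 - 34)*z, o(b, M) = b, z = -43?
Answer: 770044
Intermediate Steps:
V = 1591 (V = (-3 - 34)*(-43) = -37*(-43) = 1591)
I = 1591
g = 484 (g = ((5*3 + 6) + 1)² = ((15 + 6) + 1)² = (21 + 1)² = 22² = 484)
I*g = 1591*484 = 770044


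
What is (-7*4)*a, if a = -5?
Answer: 140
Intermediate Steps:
(-7*4)*a = -7*4*(-5) = -28*(-5) = 140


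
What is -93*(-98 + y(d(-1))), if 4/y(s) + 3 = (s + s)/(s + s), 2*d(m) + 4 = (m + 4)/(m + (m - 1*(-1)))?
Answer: 9300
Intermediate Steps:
d(m) = -2 + (4 + m)/(2*(1 + 2*m)) (d(m) = -2 + ((m + 4)/(m + (m - 1*(-1))))/2 = -2 + ((4 + m)/(m + (m + 1)))/2 = -2 + ((4 + m)/(m + (1 + m)))/2 = -2 + ((4 + m)/(1 + 2*m))/2 = -2 + (4 + m)/(2*(1 + 2*m)))
y(s) = -2 (y(s) = 4/(-3 + (s + s)/(s + s)) = 4/(-3 + (2*s)/((2*s))) = 4/(-3 + (2*s)*(1/(2*s))) = 4/(-3 + 1) = 4/(-2) = 4*(-1/2) = -2)
-93*(-98 + y(d(-1))) = -93*(-98 - 2) = -93*(-100) = 9300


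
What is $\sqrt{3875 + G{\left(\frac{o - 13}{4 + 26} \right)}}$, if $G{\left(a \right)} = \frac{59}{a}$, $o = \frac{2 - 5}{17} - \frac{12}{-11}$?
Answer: $\frac{\sqrt{190439126}}{226} \approx 61.062$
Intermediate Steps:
$o = \frac{171}{187}$ ($o = \left(-3\right) \frac{1}{17} - - \frac{12}{11} = - \frac{3}{17} + \frac{12}{11} = \frac{171}{187} \approx 0.91444$)
$\sqrt{3875 + G{\left(\frac{o - 13}{4 + 26} \right)}} = \sqrt{3875 + \frac{59}{\left(\frac{171}{187} - 13\right) \frac{1}{4 + 26}}} = \sqrt{3875 + \frac{59}{\left(- \frac{2260}{187}\right) \frac{1}{30}}} = \sqrt{3875 + \frac{59}{- \frac{226}{561}}} = \sqrt{3875 + 59 \left(- \frac{561}{226}\right)} = \sqrt{3875 - \frac{33099}{226}} = \sqrt{\frac{842651}{226}} = \frac{\sqrt{190439126}}{226}$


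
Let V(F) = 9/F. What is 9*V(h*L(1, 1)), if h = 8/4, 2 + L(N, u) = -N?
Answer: -27/2 ≈ -13.500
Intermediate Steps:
L(N, u) = -2 - N
h = 2 (h = 8*(¼) = 2)
9*V(h*L(1, 1)) = 9*(9/((2*(-2 - 1*1)))) = 9*(9/((2*(-2 - 1)))) = 9*(9/((2*(-3)))) = 9*(9/(-6)) = 9*(9*(-⅙)) = 9*(-3/2) = -27/2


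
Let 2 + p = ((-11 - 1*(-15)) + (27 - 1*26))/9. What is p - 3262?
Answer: -29371/9 ≈ -3263.4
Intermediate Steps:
p = -13/9 (p = -2 + ((-11 - 1*(-15)) + (27 - 1*26))/9 = -2 + ((-11 + 15) + (27 - 26))/9 = -2 + (4 + 1)/9 = -2 + (⅑)*5 = -2 + 5/9 = -13/9 ≈ -1.4444)
p - 3262 = -13/9 - 3262 = -29371/9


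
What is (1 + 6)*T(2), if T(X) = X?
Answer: 14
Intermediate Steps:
(1 + 6)*T(2) = (1 + 6)*2 = 7*2 = 14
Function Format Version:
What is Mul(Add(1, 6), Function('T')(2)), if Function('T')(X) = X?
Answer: 14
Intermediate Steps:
Mul(Add(1, 6), Function('T')(2)) = Mul(Add(1, 6), 2) = Mul(7, 2) = 14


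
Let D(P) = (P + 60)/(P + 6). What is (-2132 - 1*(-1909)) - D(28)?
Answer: -3835/17 ≈ -225.59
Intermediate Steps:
D(P) = (60 + P)/(6 + P)
(-2132 - 1*(-1909)) - D(28) = (-2132 - 1*(-1909)) - (60 + 28)/(6 + 28) = (-2132 + 1909) - 88/34 = -223 - 88/34 = -223 - 1*44/17 = -223 - 44/17 = -3835/17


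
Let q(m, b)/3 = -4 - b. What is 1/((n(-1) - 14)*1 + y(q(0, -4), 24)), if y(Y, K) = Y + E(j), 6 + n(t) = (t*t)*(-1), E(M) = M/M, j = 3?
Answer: -1/20 ≈ -0.050000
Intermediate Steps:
E(M) = 1
n(t) = -6 - t² (n(t) = -6 + (t*t)*(-1) = -6 + t²*(-1) = -6 - t²)
q(m, b) = -12 - 3*b (q(m, b) = 3*(-4 - b) = -12 - 3*b)
y(Y, K) = 1 + Y (y(Y, K) = Y + 1 = 1 + Y)
1/((n(-1) - 14)*1 + y(q(0, -4), 24)) = 1/(((-6 - 1*(-1)²) - 14)*1 + (1 + (-12 - 3*(-4)))) = 1/(((-6 - 1*1) - 14)*1 + (1 + (-12 + 12))) = 1/(((-6 - 1) - 14)*1 + (1 + 0)) = 1/((-7 - 14)*1 + 1) = 1/(-21*1 + 1) = 1/(-21 + 1) = 1/(-20) = -1/20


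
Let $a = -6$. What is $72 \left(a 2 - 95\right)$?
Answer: $-7704$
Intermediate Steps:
$72 \left(a 2 - 95\right) = 72 \left(\left(-6\right) 2 - 95\right) = 72 \left(-12 - 95\right) = 72 \left(-107\right) = -7704$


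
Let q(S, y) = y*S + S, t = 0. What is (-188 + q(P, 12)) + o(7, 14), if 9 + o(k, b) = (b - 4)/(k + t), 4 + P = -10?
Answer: -2643/7 ≈ -377.57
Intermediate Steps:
P = -14 (P = -4 - 10 = -14)
o(k, b) = -9 + (-4 + b)/k (o(k, b) = -9 + (b - 4)/(k + 0) = -9 + (-4 + b)/k)
q(S, y) = S + S*y (q(S, y) = S*y + S = S + S*y)
(-188 + q(P, 12)) + o(7, 14) = (-188 - 14*(1 + 12)) + (-4 + 14 - 9*7)/7 = (-188 - 14*13) + (-4 + 14 - 63)/7 = (-188 - 182) + (1/7)*(-53) = -370 - 53/7 = -2643/7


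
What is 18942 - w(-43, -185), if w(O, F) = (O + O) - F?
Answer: 18843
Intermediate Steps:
w(O, F) = -F + 2*O (w(O, F) = 2*O - F = -F + 2*O)
18942 - w(-43, -185) = 18942 - (-1*(-185) + 2*(-43)) = 18942 - (185 - 86) = 18942 - 1*99 = 18942 - 99 = 18843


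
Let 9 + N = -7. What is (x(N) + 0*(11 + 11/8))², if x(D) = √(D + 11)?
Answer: -5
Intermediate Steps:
N = -16 (N = -9 - 7 = -16)
x(D) = √(11 + D)
(x(N) + 0*(11 + 11/8))² = (√(11 - 16) + 0*(11 + 11/8))² = (√(-5) + 0*(11 + 11*(⅛)))² = (I*√5 + 0*(11 + 11/8))² = (I*√5 + 0*(99/8))² = (I*√5 + 0)² = (I*√5)² = -5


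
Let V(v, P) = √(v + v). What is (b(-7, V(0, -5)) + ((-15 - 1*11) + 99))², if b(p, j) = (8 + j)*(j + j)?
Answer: 5329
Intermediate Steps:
V(v, P) = √2*√v (V(v, P) = √(2*v) = √2*√v)
b(p, j) = 2*j*(8 + j) (b(p, j) = (8 + j)*(2*j) = 2*j*(8 + j))
(b(-7, V(0, -5)) + ((-15 - 1*11) + 99))² = (2*(√2*√0)*(8 + √2*√0) + ((-15 - 1*11) + 99))² = (2*(√2*0)*(8 + √2*0) + ((-15 - 11) + 99))² = (2*0*(8 + 0) + (-26 + 99))² = (2*0*8 + 73)² = (0 + 73)² = 73² = 5329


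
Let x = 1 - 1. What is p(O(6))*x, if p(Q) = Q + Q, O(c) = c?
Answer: 0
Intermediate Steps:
x = 0
p(Q) = 2*Q
p(O(6))*x = (2*6)*0 = 12*0 = 0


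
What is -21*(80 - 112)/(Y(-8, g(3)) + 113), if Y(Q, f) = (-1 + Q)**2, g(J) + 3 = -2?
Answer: 336/97 ≈ 3.4639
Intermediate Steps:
g(J) = -5 (g(J) = -3 - 2 = -5)
-21*(80 - 112)/(Y(-8, g(3)) + 113) = -21*(80 - 112)/((-1 - 8)**2 + 113) = -(-672)/((-9)**2 + 113) = -(-672)/(81 + 113) = -(-672)/194 = -21*(-16/97) = 336/97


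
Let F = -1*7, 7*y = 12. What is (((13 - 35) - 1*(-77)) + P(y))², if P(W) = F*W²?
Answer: 58081/49 ≈ 1185.3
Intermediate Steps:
y = 12/7 (y = (⅐)*12 = 12/7 ≈ 1.7143)
F = -7
P(W) = -7*W²
(((13 - 35) - 1*(-77)) + P(y))² = (((13 - 35) - 1*(-77)) - 7*(12/7)²)² = ((-22 + 77) - 7*144/49)² = (55 - 144/7)² = (241/7)² = 58081/49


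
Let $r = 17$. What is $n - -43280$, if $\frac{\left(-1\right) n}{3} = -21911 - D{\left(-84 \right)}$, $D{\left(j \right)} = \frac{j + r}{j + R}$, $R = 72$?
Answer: $\frac{436119}{4} \approx 1.0903 \cdot 10^{5}$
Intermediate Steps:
$D{\left(j \right)} = \frac{17 + j}{72 + j}$ ($D{\left(j \right)} = \frac{j + 17}{j + 72} = \frac{17 + j}{72 + j}$)
$n = \frac{262999}{4}$ ($n = - 3 \left(-21911 - \frac{17 - 84}{72 - 84}\right) = - 3 \left(-21911 - \frac{1}{-12} \left(-67\right)\right) = - 3 \left(-21911 - \left(- \frac{1}{12}\right) \left(-67\right)\right) = - 3 \left(-21911 - \frac{67}{12}\right) = \left(-3\right) \left(- \frac{262999}{12}\right) = \frac{262999}{4} \approx 65750.0$)
$n - -43280 = \frac{262999}{4} - -43280 = \frac{262999}{4} + 43280 = \frac{436119}{4}$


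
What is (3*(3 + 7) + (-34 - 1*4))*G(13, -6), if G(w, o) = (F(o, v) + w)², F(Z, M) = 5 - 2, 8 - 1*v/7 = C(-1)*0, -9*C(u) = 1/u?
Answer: -2048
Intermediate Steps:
C(u) = -1/(9*u)
v = 56 (v = 56 - 7*(-⅑/(-1))*0 = 56 - 7*(-⅑*(-1))*0 = 56 - 7*0/9 = 56 - 7*0 = 56 + 0 = 56)
F(Z, M) = 3
G(w, o) = (3 + w)²
(3*(3 + 7) + (-34 - 1*4))*G(13, -6) = (3*(3 + 7) + (-34 - 1*4))*(3 + 13)² = (3*10 + (-34 - 4))*16² = (30 - 38)*256 = -8*256 = -2048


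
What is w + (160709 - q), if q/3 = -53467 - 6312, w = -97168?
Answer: 242878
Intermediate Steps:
q = -179337 (q = 3*(-53467 - 6312) = 3*(-59779) = -179337)
w + (160709 - q) = -97168 + (160709 - 1*(-179337)) = -97168 + (160709 + 179337) = -97168 + 340046 = 242878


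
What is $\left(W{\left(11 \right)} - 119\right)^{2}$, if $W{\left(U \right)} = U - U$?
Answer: $14161$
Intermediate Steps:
$W{\left(U \right)} = 0$
$\left(W{\left(11 \right)} - 119\right)^{2} = \left(0 - 119\right)^{2} = \left(-119\right)^{2} = 14161$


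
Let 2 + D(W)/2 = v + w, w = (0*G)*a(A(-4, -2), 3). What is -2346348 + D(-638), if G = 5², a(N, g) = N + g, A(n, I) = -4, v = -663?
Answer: -2347678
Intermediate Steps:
G = 25
w = 0 (w = (0*25)*(-4 + 3) = 0*(-1) = 0)
D(W) = -1330 (D(W) = -4 + 2*(-663 + 0) = -4 + 2*(-663) = -4 - 1326 = -1330)
-2346348 + D(-638) = -2346348 - 1330 = -2347678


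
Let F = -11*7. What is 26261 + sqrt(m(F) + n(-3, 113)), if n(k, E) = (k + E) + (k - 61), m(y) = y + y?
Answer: 26261 + 6*I*sqrt(3) ≈ 26261.0 + 10.392*I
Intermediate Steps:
F = -77
m(y) = 2*y
n(k, E) = -61 + E + 2*k (n(k, E) = (E + k) + (-61 + k) = -61 + E + 2*k)
26261 + sqrt(m(F) + n(-3, 113)) = 26261 + sqrt(2*(-77) + (-61 + 113 + 2*(-3))) = 26261 + sqrt(-154 + (-61 + 113 - 6)) = 26261 + sqrt(-154 + 46) = 26261 + sqrt(-108) = 26261 + 6*I*sqrt(3)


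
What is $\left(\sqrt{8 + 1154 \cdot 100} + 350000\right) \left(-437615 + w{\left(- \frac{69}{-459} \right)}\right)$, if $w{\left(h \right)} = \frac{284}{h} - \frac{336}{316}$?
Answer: $- \frac{277100487650000}{1817} - \frac{3166862716 \sqrt{7213}}{1817} \approx -1.5265 \cdot 10^{11}$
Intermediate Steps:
$w{\left(h \right)} = - \frac{84}{79} + \frac{284}{h}$ ($w{\left(h \right)} = \frac{284}{h} - \frac{84}{79} = - \frac{84}{79} + \frac{284}{h}$)
$\left(\sqrt{8 + 1154 \cdot 100} + 350000\right) \left(-437615 + w{\left(- \frac{69}{-459} \right)}\right) = \left(\sqrt{8 + 1154 \cdot 100} + 350000\right) \left(-437615 - \left(\frac{84}{79} - \frac{284}{\left(-69\right) \frac{1}{-459}}\right)\right) = \left(\sqrt{8 + 115400} + 350000\right) \left(-437615 - \left(\frac{84}{79} - \frac{284}{\left(-69\right) \left(- \frac{1}{459}\right)}\right)\right) = \left(\sqrt{115408} + 350000\right) \left(-437615 - \left(\frac{84}{79} - \frac{284}{\frac{23}{153}}\right)\right) = \left(4 \sqrt{7213} + 350000\right) \left(-437615 + \left(- \frac{84}{79} + 284 \cdot \frac{153}{23}\right)\right) = \left(350000 + 4 \sqrt{7213}\right) \left(-437615 + \left(- \frac{84}{79} + \frac{43452}{23}\right)\right) = \left(350000 + 4 \sqrt{7213}\right) \left(-437615 + \frac{3430776}{1817}\right) = \left(350000 + 4 \sqrt{7213}\right) \left(- \frac{791715679}{1817}\right) = - \frac{277100487650000}{1817} - \frac{3166862716 \sqrt{7213}}{1817}$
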